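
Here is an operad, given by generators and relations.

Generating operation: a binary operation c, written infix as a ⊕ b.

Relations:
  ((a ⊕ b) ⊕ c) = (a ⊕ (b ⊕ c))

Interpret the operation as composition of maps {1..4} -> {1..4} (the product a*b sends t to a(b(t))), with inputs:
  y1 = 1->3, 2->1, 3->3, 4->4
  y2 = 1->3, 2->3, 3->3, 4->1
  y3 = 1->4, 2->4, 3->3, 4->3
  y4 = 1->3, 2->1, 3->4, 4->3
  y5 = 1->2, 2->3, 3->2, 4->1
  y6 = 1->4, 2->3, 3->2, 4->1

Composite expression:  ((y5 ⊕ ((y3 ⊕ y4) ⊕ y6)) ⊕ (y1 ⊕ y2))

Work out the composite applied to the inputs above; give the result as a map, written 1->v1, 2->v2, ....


1->1, 2->1, 3->1, 4->1


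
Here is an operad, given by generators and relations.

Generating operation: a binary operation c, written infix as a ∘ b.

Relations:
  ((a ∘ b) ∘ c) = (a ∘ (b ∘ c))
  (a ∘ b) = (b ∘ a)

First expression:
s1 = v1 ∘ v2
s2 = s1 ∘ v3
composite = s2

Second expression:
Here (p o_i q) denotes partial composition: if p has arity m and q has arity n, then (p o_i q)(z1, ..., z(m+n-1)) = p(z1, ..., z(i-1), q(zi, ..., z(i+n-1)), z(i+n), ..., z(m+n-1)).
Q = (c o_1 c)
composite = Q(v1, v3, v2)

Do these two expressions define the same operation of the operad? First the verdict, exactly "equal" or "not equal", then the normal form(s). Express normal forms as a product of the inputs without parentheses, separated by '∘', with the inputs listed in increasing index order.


equal: each reduces to v1 ∘ v2 ∘ v3

In normal form, the first expression is v1 ∘ v2 ∘ v3
In normal form, the second expression is v1 ∘ v2 ∘ v3
The normal forms match — equal.


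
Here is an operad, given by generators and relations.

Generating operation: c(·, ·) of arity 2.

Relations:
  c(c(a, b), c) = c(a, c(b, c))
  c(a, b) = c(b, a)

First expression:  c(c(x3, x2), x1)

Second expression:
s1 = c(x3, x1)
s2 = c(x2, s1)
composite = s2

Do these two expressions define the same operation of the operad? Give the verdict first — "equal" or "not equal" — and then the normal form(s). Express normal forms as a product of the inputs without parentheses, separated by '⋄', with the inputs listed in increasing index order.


equal — both sides give x1 ⋄ x2 ⋄ x3

The first expression reduces to x1 ⋄ x2 ⋄ x3
The second expression reduces to x1 ⋄ x2 ⋄ x3
Identical normal forms: equal.


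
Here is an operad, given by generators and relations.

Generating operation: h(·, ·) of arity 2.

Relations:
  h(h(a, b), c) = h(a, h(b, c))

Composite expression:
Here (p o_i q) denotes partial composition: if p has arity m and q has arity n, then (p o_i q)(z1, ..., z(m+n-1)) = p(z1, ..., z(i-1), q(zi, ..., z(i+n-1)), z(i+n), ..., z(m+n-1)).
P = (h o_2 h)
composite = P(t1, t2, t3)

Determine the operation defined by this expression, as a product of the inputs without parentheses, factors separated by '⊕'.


t1 ⊕ t2 ⊕ t3

Every regrouping of h is equal, so read the t-inputs in written order.
h(t2, t3) linearizes to t2 ⊕ t3
h(t1, h(t2, t3)) linearizes to t1 ⊕ t2 ⊕ t3


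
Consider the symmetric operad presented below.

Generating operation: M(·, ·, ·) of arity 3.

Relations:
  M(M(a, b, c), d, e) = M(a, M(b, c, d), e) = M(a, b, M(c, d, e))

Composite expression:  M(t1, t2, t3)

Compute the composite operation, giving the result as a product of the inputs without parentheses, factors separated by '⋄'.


t1 ⋄ t2 ⋄ t3

All parenthesizations of M agree; list the t-inputs left to right.
M(t1, t2, t3) unparenthesizes to t1 ⋄ t2 ⋄ t3


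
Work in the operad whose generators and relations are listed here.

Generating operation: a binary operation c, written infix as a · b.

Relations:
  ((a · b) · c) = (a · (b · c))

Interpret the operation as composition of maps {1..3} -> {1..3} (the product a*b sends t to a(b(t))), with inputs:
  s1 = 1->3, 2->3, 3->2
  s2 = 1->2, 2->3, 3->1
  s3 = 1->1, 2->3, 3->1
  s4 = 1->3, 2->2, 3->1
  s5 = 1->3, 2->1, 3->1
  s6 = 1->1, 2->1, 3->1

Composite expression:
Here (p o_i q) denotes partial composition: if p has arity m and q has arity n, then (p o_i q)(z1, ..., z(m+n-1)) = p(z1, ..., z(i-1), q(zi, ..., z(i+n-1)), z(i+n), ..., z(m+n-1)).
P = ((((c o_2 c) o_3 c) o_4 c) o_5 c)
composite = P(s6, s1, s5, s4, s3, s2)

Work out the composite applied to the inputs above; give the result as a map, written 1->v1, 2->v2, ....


1->1, 2->1, 3->1


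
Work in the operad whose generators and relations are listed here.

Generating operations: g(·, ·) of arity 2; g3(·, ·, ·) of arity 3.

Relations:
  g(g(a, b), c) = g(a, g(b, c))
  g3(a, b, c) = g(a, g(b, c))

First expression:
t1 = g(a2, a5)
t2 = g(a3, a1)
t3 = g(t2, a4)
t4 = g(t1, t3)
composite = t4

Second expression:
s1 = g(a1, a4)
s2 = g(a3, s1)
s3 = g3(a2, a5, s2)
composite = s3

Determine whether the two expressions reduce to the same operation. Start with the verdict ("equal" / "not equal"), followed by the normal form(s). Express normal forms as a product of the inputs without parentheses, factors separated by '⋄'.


equal; the common form is a2 ⋄ a5 ⋄ a3 ⋄ a1 ⋄ a4

In normal form, the first expression is a2 ⋄ a5 ⋄ a3 ⋄ a1 ⋄ a4
In normal form, the second expression is a2 ⋄ a5 ⋄ a3 ⋄ a1 ⋄ a4
The normal forms match — equal.


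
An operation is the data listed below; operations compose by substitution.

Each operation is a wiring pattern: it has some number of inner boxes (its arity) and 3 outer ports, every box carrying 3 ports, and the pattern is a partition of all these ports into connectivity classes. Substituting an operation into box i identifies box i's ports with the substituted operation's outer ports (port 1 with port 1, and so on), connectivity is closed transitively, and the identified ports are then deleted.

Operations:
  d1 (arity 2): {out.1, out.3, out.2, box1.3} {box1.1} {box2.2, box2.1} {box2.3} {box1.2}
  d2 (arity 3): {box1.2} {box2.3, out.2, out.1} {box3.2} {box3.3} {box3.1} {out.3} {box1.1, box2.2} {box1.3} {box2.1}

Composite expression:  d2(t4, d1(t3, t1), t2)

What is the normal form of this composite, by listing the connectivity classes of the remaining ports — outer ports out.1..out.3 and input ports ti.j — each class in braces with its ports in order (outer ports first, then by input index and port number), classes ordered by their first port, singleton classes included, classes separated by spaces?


{out.1, out.2, t3.3, t4.1} {out.3} {t1.1, t1.2} {t1.3} {t2.1} {t2.2} {t2.3} {t3.1} {t3.2} {t4.2} {t4.3}

Substituting into d2 glues patterns; closure does the rest.
through d1, on inputs (t3, t1): {out.1, out.2, out.3, t3.3} {t1.1, t1.2} {t1.3} {t3.1} {t3.2} (out.j = stage outer ports)
through d2, on inputs (t4, t3, t1, t2): {out.1, out.2, t3.3, t4.1} {out.3} {t1.1, t1.2} {t1.3} {t2.1} {t2.2} {t2.3} {t3.1} {t3.2} {t4.2} {t4.3} (out.j = stage outer ports)


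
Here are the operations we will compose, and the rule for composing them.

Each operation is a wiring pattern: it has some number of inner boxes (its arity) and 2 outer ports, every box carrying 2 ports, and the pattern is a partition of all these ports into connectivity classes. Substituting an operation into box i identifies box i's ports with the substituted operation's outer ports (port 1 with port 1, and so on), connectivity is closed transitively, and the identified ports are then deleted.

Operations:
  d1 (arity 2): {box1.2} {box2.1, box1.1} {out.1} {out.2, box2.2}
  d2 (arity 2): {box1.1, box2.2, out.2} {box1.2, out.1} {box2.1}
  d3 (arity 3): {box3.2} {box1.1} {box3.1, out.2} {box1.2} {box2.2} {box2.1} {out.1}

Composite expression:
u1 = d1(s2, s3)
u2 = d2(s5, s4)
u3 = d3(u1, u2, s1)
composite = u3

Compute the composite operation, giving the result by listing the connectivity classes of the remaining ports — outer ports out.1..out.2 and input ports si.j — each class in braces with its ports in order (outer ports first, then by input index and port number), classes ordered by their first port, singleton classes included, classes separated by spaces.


{out.1} {out.2, s1.1} {s1.2} {s2.1, s3.1} {s2.2} {s3.2} {s4.1} {s4.2, s5.1} {s5.2}

Two ports join when wires chain via d3-identified ports.
d1 over (s2, s3) gives {out.1} {out.2, s3.2} {s2.1, s3.1} {s2.2}, out.j being that stage's outer ports
d2 over (s5, s4) gives {out.1, s5.2} {out.2, s4.2, s5.1} {s4.1}, out.j being that stage's outer ports
d3 over (s2, s3, s5, s4, s1) gives {out.1} {out.2, s1.1} {s1.2} {s2.1, s3.1} {s2.2} {s3.2} {s4.1} {s4.2, s5.1} {s5.2}, out.j being that stage's outer ports


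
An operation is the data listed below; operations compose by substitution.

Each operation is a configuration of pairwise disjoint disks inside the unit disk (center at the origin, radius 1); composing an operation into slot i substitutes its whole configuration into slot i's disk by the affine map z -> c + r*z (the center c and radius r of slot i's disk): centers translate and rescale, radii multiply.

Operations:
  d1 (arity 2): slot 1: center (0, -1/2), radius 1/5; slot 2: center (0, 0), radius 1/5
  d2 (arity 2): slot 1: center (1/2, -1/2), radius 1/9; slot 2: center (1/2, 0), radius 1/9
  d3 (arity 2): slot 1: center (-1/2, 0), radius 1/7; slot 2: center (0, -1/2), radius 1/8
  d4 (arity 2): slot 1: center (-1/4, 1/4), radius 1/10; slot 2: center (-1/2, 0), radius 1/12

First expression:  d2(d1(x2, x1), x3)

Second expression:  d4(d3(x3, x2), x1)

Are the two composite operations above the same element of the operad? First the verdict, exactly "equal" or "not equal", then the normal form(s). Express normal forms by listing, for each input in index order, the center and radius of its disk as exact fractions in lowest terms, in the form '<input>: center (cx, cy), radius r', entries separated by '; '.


not equal: they reduce to x1: center (1/2, -1/2), radius 1/45; x2: center (1/2, -5/9), radius 1/45; x3: center (1/2, 0), radius 1/9 and x1: center (-1/2, 0), radius 1/12; x2: center (-1/4, 1/5), radius 1/80; x3: center (-3/10, 1/4), radius 1/70

Normal form of the first expression: x1: center (1/2, -1/2), radius 1/45; x2: center (1/2, -5/9), radius 1/45; x3: center (1/2, 0), radius 1/9
Normal form of the second expression: x1: center (-1/2, 0), radius 1/12; x2: center (-1/4, 1/5), radius 1/80; x3: center (-3/10, 1/4), radius 1/70
Different reductions; not equal.


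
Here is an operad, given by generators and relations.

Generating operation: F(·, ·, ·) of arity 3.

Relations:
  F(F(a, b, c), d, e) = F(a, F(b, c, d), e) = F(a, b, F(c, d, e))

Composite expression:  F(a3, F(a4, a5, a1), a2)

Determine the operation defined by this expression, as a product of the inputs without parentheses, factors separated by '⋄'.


a3 ⋄ a4 ⋄ a5 ⋄ a1 ⋄ a2

All parenthesizations of F agree; list the a-inputs left to right.
F(a4, a5, a1) collapses to a4 ⋄ a5 ⋄ a1
F(a3, F(a4, a5, a1), a2) collapses to a3 ⋄ a4 ⋄ a5 ⋄ a1 ⋄ a2


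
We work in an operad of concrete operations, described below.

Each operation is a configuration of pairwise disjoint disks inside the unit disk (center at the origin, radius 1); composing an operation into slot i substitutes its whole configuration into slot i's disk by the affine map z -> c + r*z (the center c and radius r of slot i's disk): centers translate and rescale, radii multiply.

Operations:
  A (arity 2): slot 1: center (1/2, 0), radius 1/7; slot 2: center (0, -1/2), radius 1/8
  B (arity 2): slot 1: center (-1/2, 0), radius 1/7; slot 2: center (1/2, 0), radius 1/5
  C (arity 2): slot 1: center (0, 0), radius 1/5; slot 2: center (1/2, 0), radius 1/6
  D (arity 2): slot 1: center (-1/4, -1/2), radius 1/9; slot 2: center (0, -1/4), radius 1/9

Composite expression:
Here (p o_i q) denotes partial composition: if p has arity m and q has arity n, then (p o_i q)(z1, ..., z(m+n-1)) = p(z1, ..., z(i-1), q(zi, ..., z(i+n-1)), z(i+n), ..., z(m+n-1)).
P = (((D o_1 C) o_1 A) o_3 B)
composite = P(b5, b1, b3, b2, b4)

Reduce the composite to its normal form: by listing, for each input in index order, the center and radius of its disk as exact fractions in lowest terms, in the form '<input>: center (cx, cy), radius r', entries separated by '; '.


Each b-disk chains the slot maps above it in D; radii multiply.
b5: after 3 affine steps, its disk has center (-43/180, -1/2), radius 1/315
b1: after 3 affine steps, its disk has center (-1/4, -23/45), radius 1/360
b3: after 3 affine steps, its disk has center (-11/54, -1/2), radius 1/378
b2: after 3 affine steps, its disk has center (-5/27, -1/2), radius 1/270
b4: after 1 affine step, its disk has center (0, -1/4), radius 1/9

b1: center (-1/4, -23/45), radius 1/360; b2: center (-5/27, -1/2), radius 1/270; b3: center (-11/54, -1/2), radius 1/378; b4: center (0, -1/4), radius 1/9; b5: center (-43/180, -1/2), radius 1/315


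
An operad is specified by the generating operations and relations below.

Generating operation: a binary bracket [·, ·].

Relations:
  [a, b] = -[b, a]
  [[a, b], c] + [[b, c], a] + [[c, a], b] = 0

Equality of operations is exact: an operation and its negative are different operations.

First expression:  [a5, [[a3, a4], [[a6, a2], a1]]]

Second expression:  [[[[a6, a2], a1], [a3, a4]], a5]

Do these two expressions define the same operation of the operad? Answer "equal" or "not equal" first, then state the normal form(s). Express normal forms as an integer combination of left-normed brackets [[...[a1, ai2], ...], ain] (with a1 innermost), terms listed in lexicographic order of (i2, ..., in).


The first expression, normalized: [[[[[a1, a2], a6], a3], a4], a5] - [[[[[a1, a2], a6], a4], a3], a5] - [[[[[a1, a6], a2], a3], a4], a5] + [[[[[a1, a6], a2], a4], a3], a5]
The second expression, normalized: [[[[[a1, a2], a6], a3], a4], a5] - [[[[[a1, a2], a6], a4], a3], a5] - [[[[[a1, a6], a2], a3], a4], a5] + [[[[[a1, a6], a2], a4], a3], a5]
Both agree, so they are equal.

equal; the common form is [[[[[a1, a2], a6], a3], a4], a5] - [[[[[a1, a2], a6], a4], a3], a5] - [[[[[a1, a6], a2], a3], a4], a5] + [[[[[a1, a6], a2], a4], a3], a5]


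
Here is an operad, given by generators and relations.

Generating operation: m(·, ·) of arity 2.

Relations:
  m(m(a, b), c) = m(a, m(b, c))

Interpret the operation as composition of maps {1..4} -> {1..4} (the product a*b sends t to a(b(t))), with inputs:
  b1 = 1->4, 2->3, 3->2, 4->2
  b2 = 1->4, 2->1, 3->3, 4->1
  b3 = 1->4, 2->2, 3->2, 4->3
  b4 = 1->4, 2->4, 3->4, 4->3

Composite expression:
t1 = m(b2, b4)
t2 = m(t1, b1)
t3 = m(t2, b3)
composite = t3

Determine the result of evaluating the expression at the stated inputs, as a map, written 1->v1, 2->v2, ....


1->1, 2->1, 3->1, 4->1


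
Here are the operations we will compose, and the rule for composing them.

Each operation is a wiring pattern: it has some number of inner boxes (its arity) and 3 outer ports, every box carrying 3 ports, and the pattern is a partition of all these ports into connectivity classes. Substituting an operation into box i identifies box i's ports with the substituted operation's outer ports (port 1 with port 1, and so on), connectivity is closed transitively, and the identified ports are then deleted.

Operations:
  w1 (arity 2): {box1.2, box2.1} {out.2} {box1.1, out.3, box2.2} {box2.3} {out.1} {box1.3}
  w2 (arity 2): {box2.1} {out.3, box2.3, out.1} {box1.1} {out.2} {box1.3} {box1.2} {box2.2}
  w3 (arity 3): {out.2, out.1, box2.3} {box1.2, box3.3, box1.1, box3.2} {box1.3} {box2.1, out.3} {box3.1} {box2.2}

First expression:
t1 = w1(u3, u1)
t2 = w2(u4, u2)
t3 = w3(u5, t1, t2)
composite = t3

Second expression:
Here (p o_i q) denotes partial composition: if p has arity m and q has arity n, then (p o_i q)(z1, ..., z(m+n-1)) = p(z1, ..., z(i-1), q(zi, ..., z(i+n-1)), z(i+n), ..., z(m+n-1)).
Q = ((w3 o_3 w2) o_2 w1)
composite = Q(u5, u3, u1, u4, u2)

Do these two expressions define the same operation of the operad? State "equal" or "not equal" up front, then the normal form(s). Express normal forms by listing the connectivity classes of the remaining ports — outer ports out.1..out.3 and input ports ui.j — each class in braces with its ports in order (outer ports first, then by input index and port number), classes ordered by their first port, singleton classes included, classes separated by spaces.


equal: each reduces to {out.1, out.2, u1.2, u3.1} {out.3} {u1.1, u3.2} {u1.3} {u2.1} {u2.2} {u2.3, u5.1, u5.2} {u3.3} {u4.1} {u4.2} {u4.3} {u5.3}

The first expression reduces to {out.1, out.2, u1.2, u3.1} {out.3} {u1.1, u3.2} {u1.3} {u2.1} {u2.2} {u2.3, u5.1, u5.2} {u3.3} {u4.1} {u4.2} {u4.3} {u5.3}
The second expression reduces to {out.1, out.2, u1.2, u3.1} {out.3} {u1.1, u3.2} {u1.3} {u2.1} {u2.2} {u2.3, u5.1, u5.2} {u3.3} {u4.1} {u4.2} {u4.3} {u5.3}
The forms coincide; equal.


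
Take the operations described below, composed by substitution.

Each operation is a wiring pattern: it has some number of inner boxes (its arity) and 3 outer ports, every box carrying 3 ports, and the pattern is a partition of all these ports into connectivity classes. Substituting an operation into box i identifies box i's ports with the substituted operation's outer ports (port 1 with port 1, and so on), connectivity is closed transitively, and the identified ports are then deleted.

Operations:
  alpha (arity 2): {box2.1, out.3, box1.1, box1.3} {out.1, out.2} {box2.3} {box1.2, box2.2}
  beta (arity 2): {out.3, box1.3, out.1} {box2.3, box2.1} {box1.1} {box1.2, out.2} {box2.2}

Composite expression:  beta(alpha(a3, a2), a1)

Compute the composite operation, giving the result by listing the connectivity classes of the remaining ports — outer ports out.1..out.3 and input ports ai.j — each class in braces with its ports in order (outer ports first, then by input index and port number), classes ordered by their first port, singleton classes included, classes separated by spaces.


{out.1, out.3, a2.1, a3.1, a3.3} {out.2} {a1.1, a1.3} {a1.2} {a2.2, a3.2} {a2.3}

Substituting into beta glues patterns; closure does the rest.
the subtree at alpha composes to {out.1, out.2} {out.3, a2.1, a3.1, a3.3} {a2.2, a3.2} {a2.3} on (a3, a2); out.j = own outer ports
the subtree at beta composes to {out.1, out.3, a2.1, a3.1, a3.3} {out.2} {a1.1, a1.3} {a1.2} {a2.2, a3.2} {a2.3} on (a3, a2, a1); out.j = own outer ports


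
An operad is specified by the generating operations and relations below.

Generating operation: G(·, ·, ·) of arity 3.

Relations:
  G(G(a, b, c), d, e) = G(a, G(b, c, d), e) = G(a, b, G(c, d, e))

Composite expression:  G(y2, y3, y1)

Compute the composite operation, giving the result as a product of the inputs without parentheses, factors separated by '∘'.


y2 ∘ y3 ∘ y1

All parenthesizations of G agree; list the y-inputs left to right.
G(y2, y3, y1) linearizes to y2 ∘ y3 ∘ y1


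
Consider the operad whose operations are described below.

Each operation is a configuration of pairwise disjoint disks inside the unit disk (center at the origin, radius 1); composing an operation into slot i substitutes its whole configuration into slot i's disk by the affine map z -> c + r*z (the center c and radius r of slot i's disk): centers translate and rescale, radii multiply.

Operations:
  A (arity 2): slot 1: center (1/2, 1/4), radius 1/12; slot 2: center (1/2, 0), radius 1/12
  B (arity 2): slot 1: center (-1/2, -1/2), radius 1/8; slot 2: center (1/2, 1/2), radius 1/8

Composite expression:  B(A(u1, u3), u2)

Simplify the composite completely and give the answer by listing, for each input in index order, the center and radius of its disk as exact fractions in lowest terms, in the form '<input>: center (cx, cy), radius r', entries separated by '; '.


u1: center (-7/16, -15/32), radius 1/96; u2: center (1/2, 1/2), radius 1/8; u3: center (-7/16, -1/2), radius 1/96

Each u-disk chains the slot maps above it in B; radii multiply.
u1: after 2 affine steps, its disk has center (-7/16, -15/32), radius 1/96
u3: after 2 affine steps, its disk has center (-7/16, -1/2), radius 1/96
u2: after 1 affine step, its disk has center (1/2, 1/2), radius 1/8


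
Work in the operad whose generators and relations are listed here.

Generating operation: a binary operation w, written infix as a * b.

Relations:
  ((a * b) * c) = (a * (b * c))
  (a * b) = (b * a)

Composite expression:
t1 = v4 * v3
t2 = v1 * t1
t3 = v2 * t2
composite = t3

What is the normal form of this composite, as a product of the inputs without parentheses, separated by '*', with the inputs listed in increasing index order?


Both nesting and order wash out for w; what remains is which v's occur.
(v4 * v3) linearizes to v4 * v3
(v1 * (v4 * v3)) linearizes to v1 * v4 * v3
(v2 * (v1 * (v4 * v3))) linearizes to v2 * v1 * v4 * v3
sorting the factors by input index: v1 * v2 * v3 * v4

v1 * v2 * v3 * v4


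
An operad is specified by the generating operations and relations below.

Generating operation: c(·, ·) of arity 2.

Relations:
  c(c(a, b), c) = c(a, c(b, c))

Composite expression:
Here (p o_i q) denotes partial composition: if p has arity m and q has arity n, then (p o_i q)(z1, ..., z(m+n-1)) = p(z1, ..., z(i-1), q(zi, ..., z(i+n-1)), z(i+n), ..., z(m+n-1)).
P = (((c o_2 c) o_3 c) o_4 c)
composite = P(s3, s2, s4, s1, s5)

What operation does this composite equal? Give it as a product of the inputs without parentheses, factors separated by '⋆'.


s3 ⋆ s2 ⋆ s4 ⋆ s1 ⋆ s5


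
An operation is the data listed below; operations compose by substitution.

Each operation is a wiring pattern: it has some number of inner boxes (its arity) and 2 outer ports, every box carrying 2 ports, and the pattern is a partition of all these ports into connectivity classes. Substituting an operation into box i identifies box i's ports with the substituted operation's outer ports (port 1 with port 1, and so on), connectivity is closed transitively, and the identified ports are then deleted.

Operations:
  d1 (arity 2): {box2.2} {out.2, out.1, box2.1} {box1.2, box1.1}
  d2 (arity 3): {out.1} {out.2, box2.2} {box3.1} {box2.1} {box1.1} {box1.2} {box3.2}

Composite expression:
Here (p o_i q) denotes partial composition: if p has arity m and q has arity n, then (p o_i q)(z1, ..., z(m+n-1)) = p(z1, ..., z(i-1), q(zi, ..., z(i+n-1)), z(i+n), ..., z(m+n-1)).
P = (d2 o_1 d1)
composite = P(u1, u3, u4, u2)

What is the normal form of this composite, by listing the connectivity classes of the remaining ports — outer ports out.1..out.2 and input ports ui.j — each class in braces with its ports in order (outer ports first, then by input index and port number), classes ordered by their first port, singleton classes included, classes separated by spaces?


{out.1} {out.2, u4.2} {u1.1, u1.2} {u2.1} {u2.2} {u3.1} {u3.2} {u4.1}

Connectivity passes through glued d2-boundaries; trace each wire chain.
d1 over (u1, u3) gives {out.1, out.2, u3.1} {u1.1, u1.2} {u3.2}, out.j being that stage's outer ports
d2 over (u1, u3, u4, u2) gives {out.1} {out.2, u4.2} {u1.1, u1.2} {u2.1} {u2.2} {u3.1} {u3.2} {u4.1}, out.j being that stage's outer ports


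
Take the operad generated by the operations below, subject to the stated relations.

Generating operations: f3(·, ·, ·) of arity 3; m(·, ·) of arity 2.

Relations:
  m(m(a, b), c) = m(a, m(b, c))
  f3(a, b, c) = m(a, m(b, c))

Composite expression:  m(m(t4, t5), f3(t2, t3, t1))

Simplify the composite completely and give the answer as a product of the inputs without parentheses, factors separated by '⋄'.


t4 ⋄ t5 ⋄ t2 ⋄ t3 ⋄ t1

Every regrouping of m is equal, so read the t-inputs in written order.
m(t4, t5) spells out as t4 ⋄ t5
f3(t2, t3, t1) spells out as t2 ⋄ t3 ⋄ t1
m(m(t4, t5), f3(t2, t3, t1)) spells out as t4 ⋄ t5 ⋄ t2 ⋄ t3 ⋄ t1


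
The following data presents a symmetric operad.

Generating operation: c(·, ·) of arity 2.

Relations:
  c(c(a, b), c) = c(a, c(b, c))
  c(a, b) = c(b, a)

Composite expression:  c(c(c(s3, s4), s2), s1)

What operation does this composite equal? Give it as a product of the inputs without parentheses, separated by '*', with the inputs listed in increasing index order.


s1 * s2 * s3 * s4

Key point: c commutes, so take the s-inputs in any fixed order.
c(s3, s4) unparenthesizes to s3 * s4
c(c(s3, s4), s2) unparenthesizes to s3 * s4 * s2
c(c(c(s3, s4), s2), s1) unparenthesizes to s3 * s4 * s2 * s1
the factors in increasing index order: s1 * s2 * s3 * s4


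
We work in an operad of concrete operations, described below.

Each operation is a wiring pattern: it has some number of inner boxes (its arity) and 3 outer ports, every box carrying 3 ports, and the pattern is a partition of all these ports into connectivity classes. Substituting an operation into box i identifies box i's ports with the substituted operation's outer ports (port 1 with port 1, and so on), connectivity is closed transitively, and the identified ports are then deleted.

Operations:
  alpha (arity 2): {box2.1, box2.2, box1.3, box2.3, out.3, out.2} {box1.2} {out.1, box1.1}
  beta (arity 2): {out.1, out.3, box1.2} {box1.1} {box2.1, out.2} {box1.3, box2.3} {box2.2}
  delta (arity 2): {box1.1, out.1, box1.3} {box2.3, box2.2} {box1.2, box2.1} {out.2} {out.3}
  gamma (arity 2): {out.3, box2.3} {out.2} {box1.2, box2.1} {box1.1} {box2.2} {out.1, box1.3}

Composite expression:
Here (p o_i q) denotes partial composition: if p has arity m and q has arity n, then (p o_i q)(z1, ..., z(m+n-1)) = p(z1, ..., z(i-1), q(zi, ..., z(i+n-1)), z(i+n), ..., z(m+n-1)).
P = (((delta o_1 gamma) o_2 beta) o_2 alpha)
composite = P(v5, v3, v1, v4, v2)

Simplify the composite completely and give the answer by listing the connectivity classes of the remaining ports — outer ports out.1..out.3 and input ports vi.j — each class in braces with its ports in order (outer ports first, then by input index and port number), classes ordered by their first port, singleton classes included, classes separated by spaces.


Connectivity passes through glued delta-boundaries; trace each wire chain.
stage alpha: inputs (v3, v1), connectivity {out.1, v3.1} {out.2, out.3, v1.1, v1.2, v1.3, v3.3} {v3.2}, out.j its boundary
stage beta: inputs (v3, v1, v4), connectivity {out.1, out.3, v1.1, v1.2, v1.3, v3.3, v4.3} {out.2, v4.1} {v3.1} {v3.2} {v4.2}, out.j its boundary
stage gamma: inputs (v5, v3, v1, v4), connectivity {out.1, v5.3} {out.2} {out.3, v1.1, v1.2, v1.3, v3.3, v4.3, v5.2} {v3.1} {v3.2} {v4.1} {v4.2} {v5.1}, out.j its boundary
stage delta: inputs (v5, v3, v1, v4, v2), connectivity {out.1, v1.1, v1.2, v1.3, v3.3, v4.3, v5.2, v5.3} {out.2} {out.3} {v2.1} {v2.2, v2.3} {v3.1} {v3.2} {v4.1} {v4.2} {v5.1}, out.j its boundary

{out.1, v1.1, v1.2, v1.3, v3.3, v4.3, v5.2, v5.3} {out.2} {out.3} {v2.1} {v2.2, v2.3} {v3.1} {v3.2} {v4.1} {v4.2} {v5.1}


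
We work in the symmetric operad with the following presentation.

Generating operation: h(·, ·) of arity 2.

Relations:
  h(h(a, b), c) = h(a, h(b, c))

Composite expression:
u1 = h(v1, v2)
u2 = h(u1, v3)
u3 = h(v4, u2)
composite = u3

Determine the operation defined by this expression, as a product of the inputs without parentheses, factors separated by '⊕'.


Every regrouping of h is equal, so read the v-inputs in written order.
h(v1, v2) spells out as v1 ⊕ v2
h(h(v1, v2), v3) spells out as v1 ⊕ v2 ⊕ v3
h(v4, h(h(v1, v2), v3)) spells out as v4 ⊕ v1 ⊕ v2 ⊕ v3

v4 ⊕ v1 ⊕ v2 ⊕ v3


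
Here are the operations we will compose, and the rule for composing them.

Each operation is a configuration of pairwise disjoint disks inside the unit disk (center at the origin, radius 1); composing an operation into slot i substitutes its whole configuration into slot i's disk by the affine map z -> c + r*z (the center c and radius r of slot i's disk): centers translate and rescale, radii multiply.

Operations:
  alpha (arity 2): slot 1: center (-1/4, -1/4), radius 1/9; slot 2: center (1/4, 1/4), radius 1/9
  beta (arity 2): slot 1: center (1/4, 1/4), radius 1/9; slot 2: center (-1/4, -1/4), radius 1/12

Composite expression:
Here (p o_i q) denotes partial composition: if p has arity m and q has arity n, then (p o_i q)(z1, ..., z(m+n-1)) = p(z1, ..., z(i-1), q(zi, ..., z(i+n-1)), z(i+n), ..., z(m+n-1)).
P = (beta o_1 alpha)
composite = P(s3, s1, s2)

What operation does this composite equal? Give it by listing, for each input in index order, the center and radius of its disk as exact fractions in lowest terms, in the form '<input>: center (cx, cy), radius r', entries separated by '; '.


s1: center (5/18, 5/18), radius 1/81; s2: center (-1/4, -1/4), radius 1/12; s3: center (2/9, 2/9), radius 1/81

Below beta, radii multiply path by path; the s-disk centers shift.
input s3: applying the 2 nested substitutions gives center (2/9, 2/9), radius 1/81
input s1: applying the 2 nested substitutions gives center (5/18, 5/18), radius 1/81
input s2: applying the 1 nested substitution gives center (-1/4, -1/4), radius 1/12


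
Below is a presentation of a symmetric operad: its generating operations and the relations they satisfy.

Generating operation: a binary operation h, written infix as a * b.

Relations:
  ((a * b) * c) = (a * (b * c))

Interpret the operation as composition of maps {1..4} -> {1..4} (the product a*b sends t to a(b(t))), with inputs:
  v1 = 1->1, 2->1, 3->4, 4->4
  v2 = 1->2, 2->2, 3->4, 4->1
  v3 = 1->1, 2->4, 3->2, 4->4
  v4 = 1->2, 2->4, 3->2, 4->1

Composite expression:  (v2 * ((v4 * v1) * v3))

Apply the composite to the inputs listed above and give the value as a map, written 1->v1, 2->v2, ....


1->2, 2->2, 3->2, 4->2

(v4 * v1) = 1->2, 2->2, 3->1, 4->1
((v4 * v1) * v3) = 1->2, 2->1, 3->2, 4->1
(v2 * ((v4 * v1) * v3)) = 1->2, 2->2, 3->2, 4->2


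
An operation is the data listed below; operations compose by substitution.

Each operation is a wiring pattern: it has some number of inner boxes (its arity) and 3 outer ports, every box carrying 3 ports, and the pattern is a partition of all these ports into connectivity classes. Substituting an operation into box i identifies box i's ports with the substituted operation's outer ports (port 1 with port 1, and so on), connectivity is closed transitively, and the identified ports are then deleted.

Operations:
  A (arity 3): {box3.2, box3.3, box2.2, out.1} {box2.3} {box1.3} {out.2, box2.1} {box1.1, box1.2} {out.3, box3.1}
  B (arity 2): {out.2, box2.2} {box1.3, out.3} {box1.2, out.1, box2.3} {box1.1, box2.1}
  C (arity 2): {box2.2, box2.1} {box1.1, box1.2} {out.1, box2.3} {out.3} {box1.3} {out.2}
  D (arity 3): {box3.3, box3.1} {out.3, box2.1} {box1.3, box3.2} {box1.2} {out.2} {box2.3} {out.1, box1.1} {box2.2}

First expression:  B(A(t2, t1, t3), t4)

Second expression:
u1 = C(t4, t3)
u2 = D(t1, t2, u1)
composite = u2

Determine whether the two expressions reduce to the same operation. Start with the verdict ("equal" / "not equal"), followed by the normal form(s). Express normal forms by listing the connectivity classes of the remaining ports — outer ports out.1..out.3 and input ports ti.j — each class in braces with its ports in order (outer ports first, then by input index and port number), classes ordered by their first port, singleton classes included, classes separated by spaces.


not equal — first {out.1, t1.1, t4.3} {out.2, t4.2} {out.3, t3.1} {t1.2, t3.2, t3.3, t4.1} {t1.3} {t2.1, t2.2} {t2.3}, second {out.1, t1.1} {out.2} {out.3, t2.1} {t1.2} {t1.3} {t2.2} {t2.3} {t3.1, t3.2} {t3.3} {t4.1, t4.2} {t4.3}

The first expression reduces to {out.1, t1.1, t4.3} {out.2, t4.2} {out.3, t3.1} {t1.2, t3.2, t3.3, t4.1} {t1.3} {t2.1, t2.2} {t2.3}
The second expression reduces to {out.1, t1.1} {out.2} {out.3, t2.1} {t1.2} {t1.3} {t2.2} {t2.3} {t3.1, t3.2} {t3.3} {t4.1, t4.2} {t4.3}
They disagree, so not equal.


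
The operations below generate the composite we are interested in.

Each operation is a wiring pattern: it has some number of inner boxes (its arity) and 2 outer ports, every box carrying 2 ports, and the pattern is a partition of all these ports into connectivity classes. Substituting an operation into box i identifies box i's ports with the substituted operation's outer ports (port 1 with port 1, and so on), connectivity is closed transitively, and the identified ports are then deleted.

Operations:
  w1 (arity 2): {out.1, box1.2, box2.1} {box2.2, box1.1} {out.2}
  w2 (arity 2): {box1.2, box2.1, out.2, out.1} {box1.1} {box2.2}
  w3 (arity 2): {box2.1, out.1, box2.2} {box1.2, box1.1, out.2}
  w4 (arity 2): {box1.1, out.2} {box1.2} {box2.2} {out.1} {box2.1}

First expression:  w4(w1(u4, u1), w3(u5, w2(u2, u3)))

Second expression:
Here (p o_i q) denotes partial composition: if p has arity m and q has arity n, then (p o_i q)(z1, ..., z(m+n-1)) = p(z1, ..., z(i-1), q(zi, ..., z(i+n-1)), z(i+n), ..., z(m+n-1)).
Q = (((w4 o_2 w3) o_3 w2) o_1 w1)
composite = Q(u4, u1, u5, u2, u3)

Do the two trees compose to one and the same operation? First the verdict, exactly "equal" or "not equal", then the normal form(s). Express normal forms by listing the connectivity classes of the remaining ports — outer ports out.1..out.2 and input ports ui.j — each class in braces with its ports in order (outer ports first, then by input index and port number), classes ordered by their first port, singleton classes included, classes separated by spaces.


equal; the common form is {out.1} {out.2, u1.1, u4.2} {u1.2, u4.1} {u2.1} {u2.2, u3.1} {u3.2} {u5.1, u5.2}


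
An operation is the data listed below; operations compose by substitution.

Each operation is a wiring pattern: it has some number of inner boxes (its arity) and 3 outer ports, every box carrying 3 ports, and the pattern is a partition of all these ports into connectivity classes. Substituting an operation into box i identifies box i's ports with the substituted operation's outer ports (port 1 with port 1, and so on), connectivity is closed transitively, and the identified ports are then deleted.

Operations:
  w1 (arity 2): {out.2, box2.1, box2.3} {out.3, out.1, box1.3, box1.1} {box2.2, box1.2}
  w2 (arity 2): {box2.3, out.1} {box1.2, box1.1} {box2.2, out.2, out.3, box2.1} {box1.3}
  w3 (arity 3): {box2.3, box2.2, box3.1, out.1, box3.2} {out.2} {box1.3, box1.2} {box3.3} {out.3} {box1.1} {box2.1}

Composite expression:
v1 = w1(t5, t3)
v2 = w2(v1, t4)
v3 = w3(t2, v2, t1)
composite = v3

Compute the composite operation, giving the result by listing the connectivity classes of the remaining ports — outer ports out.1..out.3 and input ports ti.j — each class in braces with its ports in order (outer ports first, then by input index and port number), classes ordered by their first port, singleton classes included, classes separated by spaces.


Reachability decides: close wires over w3-identified ports.
stage w1: inputs (t5, t3), connectivity {out.1, out.3, t5.1, t5.3} {out.2, t3.1, t3.3} {t3.2, t5.2}, out.j its boundary
stage w2: inputs (t5, t3, t4), connectivity {out.1, t4.3} {out.2, out.3, t4.1, t4.2} {t3.1, t3.3, t5.1, t5.3} {t3.2, t5.2}, out.j its boundary
stage w3: inputs (t2, t5, t3, t4, t1), connectivity {out.1, t1.1, t1.2, t4.1, t4.2} {out.2} {out.3} {t1.3} {t2.1} {t2.2, t2.3} {t3.1, t3.3, t5.1, t5.3} {t3.2, t5.2} {t4.3}, out.j its boundary

{out.1, t1.1, t1.2, t4.1, t4.2} {out.2} {out.3} {t1.3} {t2.1} {t2.2, t2.3} {t3.1, t3.3, t5.1, t5.3} {t3.2, t5.2} {t4.3}


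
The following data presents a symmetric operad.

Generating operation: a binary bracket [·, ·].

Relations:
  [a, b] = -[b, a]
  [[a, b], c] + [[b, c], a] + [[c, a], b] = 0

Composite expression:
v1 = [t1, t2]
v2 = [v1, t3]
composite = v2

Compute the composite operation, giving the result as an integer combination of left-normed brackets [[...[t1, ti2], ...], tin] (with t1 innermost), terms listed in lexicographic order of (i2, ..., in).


[[t1, t2], t3]

Expand each bracket as ab - ba; the t1-initial words give the coefficients.
Composite bracket: [[t1, t2], t3]
Under [a, b] = ab - ba we get 4 signed associative words (2^2 = 4).
Collect the words opening with t1:
  word t1t2t3 has sign +1, contributing +[[t1, t2], t3]


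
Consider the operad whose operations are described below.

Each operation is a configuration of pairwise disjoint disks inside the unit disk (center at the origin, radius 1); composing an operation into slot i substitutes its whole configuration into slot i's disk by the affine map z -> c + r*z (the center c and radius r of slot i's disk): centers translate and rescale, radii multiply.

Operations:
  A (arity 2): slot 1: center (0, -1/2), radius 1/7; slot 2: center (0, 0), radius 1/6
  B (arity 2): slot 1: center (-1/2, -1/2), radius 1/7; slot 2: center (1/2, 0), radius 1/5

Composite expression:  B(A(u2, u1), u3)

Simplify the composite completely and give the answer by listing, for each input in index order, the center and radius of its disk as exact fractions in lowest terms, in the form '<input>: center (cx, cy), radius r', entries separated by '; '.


Nesting under B composes maps z -> c + r*z down each u-path.
for u2, the 2-step affine chain lands on center (-1/2, -4/7), radius 1/49
for u1, the 2-step affine chain lands on center (-1/2, -1/2), radius 1/42
for u3, the 1-step affine chain lands on center (1/2, 0), radius 1/5

u1: center (-1/2, -1/2), radius 1/42; u2: center (-1/2, -4/7), radius 1/49; u3: center (1/2, 0), radius 1/5


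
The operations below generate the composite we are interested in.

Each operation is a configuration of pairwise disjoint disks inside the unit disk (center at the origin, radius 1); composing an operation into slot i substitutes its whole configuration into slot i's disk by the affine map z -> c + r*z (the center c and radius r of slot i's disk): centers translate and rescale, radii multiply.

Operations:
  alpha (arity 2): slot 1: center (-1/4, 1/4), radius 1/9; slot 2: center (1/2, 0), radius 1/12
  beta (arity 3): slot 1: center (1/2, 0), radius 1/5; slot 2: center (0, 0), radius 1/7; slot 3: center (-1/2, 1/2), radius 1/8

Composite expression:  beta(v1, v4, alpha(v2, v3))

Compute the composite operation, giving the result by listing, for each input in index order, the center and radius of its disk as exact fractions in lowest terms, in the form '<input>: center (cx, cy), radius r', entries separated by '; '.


v1: center (1/2, 0), radius 1/5; v2: center (-17/32, 17/32), radius 1/72; v3: center (-7/16, 1/2), radius 1/96; v4: center (0, 0), radius 1/7

Below beta, radii multiply path by path; the v-disk centers shift.
input v1: composing its 1 substitution step yields center (1/2, 0), radius 1/5
input v4: composing its 1 substitution step yields center (0, 0), radius 1/7
input v2: composing its 2 substitution steps yields center (-17/32, 17/32), radius 1/72
input v3: composing its 2 substitution steps yields center (-7/16, 1/2), radius 1/96


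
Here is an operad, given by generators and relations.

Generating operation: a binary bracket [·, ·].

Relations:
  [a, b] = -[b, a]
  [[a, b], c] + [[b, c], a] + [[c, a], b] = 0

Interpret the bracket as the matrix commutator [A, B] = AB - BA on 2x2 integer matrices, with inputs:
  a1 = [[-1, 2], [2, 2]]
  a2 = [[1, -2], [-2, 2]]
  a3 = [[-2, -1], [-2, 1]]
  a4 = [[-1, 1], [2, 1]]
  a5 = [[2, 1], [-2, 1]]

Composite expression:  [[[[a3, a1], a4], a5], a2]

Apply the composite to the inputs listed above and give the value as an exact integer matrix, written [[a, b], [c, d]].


[a3, a1] = [[2, -9], [12, -2]]
[[a3, a1], a4] = [[-30, -14], [-32, 30]]
[[[a3, a1], a4], a5] = [[60, -46], [-152, -60]]
[[[[a3, a1], a4], a5], a2] = [[-212, -286], [392, 212]]

[[-212, -286], [392, 212]]


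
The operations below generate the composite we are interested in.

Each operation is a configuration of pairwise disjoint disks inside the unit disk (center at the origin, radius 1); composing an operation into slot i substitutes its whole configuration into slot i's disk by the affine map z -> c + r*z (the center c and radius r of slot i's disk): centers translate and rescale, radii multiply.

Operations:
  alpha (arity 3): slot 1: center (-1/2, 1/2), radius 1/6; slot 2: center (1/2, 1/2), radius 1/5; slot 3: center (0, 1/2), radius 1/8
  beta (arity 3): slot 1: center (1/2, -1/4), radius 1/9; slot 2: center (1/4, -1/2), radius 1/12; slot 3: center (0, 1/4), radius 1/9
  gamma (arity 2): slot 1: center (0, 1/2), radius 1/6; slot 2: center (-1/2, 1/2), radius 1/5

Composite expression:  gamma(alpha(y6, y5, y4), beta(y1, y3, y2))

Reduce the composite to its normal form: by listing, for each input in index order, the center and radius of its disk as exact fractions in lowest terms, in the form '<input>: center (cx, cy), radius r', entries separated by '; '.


y1: center (-2/5, 9/20), radius 1/45; y2: center (-1/2, 11/20), radius 1/45; y3: center (-9/20, 2/5), radius 1/60; y4: center (0, 7/12), radius 1/48; y5: center (1/12, 7/12), radius 1/30; y6: center (-1/12, 7/12), radius 1/36

Follow each y-input down from gamma: c' goes to c + r*c', radius to r*r'.
y6: after 2 affine steps, its disk has center (-1/12, 7/12), radius 1/36
y5: after 2 affine steps, its disk has center (1/12, 7/12), radius 1/30
y4: after 2 affine steps, its disk has center (0, 7/12), radius 1/48
y1: after 2 affine steps, its disk has center (-2/5, 9/20), radius 1/45
y3: after 2 affine steps, its disk has center (-9/20, 2/5), radius 1/60
y2: after 2 affine steps, its disk has center (-1/2, 11/20), radius 1/45
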